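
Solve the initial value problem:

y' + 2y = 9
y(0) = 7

General solution: y = 9/2 + Ce^(-2x)
Applying y(0) = 7: C = 7 - 9/2 = 5/2
Particular solution: y = 9/2 + (5/2)e^(-2x)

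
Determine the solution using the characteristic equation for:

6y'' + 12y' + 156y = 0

Characteristic equation: 6r² + 12r + 156 = 0
Divide by 6: r² + 2r + 26 = 0
Roots: r = -1 ± 5i (complex conjugates)
General solution: y = e^(-x)(C₁cos(5x) + C₂sin(5x))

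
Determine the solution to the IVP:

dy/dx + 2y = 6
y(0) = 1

General solution: y = 3 + Ce^(-2x)
Applying y(0) = 1: C = 1 - 3 = -2
Particular solution: y = 3 - 2e^(-2x)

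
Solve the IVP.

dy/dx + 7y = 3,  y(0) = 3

General solution: y = 3/7 + Ce^(-7x)
Applying y(0) = 3: C = 3 - 3/7 = 18/7
Particular solution: y = 3/7 + (18/7)e^(-7x)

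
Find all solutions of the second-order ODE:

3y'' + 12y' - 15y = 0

Characteristic equation: 3r² + 12r - 15 = 0
Divide by 3: r² + 4r - 5 = 0
Roots: r = 1, -5 (distinct real)
General solution: y = C₁e^x + C₂e^(-5x)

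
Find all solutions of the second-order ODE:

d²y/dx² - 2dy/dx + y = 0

Characteristic equation: r² - 2r + 1 = 0
Factored: (r - 1)² = 0
Repeated root: r = 1
General solution: y = (C₁ + C₂x)e^x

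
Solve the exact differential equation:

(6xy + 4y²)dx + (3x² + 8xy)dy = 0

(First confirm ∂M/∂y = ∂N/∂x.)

Verify exactness: ∂M/∂y = ∂N/∂x ✓
Find F(x,y) such that ∂F/∂x = M, ∂F/∂y = N
Solution: 3x²y + 4xy² = C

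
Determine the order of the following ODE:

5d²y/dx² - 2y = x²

The order is 2 (highest derivative is of order 2).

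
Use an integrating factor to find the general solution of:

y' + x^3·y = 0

Using integrating factor method:

General solution: y = Ce^(-x^4/4)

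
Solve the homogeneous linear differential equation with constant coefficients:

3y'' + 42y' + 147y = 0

Characteristic equation: 3r² + 42r + 147 = 0
Divide by 3: r² + 14r + 49 = 0
Factored: (r + 7)² = 0
Repeated root: r = -7
General solution: y = (C₁ + C₂x)e^(-7x)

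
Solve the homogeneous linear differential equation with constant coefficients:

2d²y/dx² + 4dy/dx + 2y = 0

Characteristic equation: 2r² + 4r + 2 = 0
Divide by 2: r² + 2r + 1 = 0
Factored: (r + 1)² = 0
Repeated root: r = -1
General solution: y = (C₁ + C₂x)e^(-x)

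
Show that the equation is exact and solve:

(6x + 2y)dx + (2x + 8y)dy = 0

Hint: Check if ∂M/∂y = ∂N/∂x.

Verify exactness: ∂M/∂y = ∂N/∂x ✓
Find F(x,y) such that ∂F/∂x = M, ∂F/∂y = N
Solution: 3x² + 2xy + 4y² = C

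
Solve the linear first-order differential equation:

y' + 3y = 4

Using integrating factor method:

General solution: y = 4/3 + Ce^(-3x)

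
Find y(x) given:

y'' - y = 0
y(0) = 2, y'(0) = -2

General solution: y = C₁e^x + C₂e^(-x)
Applying ICs: C₁ = 0, C₂ = 2
Particular solution: y = 2e^(-x)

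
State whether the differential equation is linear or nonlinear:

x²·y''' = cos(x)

Linear (y and its derivatives appear to the first power only, no products of y terms)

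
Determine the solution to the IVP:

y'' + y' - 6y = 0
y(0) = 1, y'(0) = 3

General solution: y = C₁e^(2x) + C₂e^(-3x)
Applying ICs: C₁ = 6/5, C₂ = -1/5
Particular solution: y = (6/5)e^(2x) - (1/5)e^(-3x)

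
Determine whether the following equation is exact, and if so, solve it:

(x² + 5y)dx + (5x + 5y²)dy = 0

Verify exactness: ∂M/∂y = ∂N/∂x ✓
Find F(x,y) such that ∂F/∂x = M, ∂F/∂y = N
Solution: x³/3 + 5xy + 5y³/3 = C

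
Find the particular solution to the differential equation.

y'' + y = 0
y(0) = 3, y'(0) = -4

General solution: y = C₁cos(x) + C₂sin(x)
Complex roots r = ±i
Applying ICs: C₁ = 3, C₂ = -4
Particular solution: y = 3cos(x) - 4sin(x)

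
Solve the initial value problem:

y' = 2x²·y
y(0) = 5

General solution: y = Ce^(2x³/3)
Applying IC y(0) = 5:
Particular solution: y = 5e^(2x³/3)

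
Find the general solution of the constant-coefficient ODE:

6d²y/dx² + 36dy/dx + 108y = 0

Characteristic equation: 6r² + 36r + 108 = 0
Divide by 6: r² + 6r + 18 = 0
Roots: r = -3 ± 3i (complex conjugates)
General solution: y = e^(-3x)(C₁cos(3x) + C₂sin(3x))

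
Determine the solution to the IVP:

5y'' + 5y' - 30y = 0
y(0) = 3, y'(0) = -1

General solution: y = C₁e^(2x) + C₂e^(-3x)
Applying ICs: C₁ = 8/5, C₂ = 7/5
Particular solution: y = (8/5)e^(2x) + (7/5)e^(-3x)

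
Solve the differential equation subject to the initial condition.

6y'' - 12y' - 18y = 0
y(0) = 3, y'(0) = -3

General solution: y = C₁e^(3x) + C₂e^(-x)
Applying ICs: C₁ = 0, C₂ = 3
Particular solution: y = 3e^(-x)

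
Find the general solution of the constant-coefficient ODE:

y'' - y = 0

Characteristic equation: r² - 1 = 0
Roots: r = 1, -1 (distinct real)
General solution: y = C₁e^x + C₂e^(-x)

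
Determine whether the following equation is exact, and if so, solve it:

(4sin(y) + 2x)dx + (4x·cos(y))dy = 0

Verify exactness: ∂M/∂y = ∂N/∂x ✓
Find F(x,y) such that ∂F/∂x = M, ∂F/∂y = N
Solution: 4x·sin(y) + x² = C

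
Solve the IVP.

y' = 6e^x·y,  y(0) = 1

General solution: y = Ce^(6e^x)
Applying IC y(0) = 1:
Particular solution: y = e^(6(e^x - 1))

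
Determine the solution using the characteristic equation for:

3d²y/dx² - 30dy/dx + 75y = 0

Characteristic equation: 3r² - 30r + 75 = 0
Divide by 3: r² - 10r + 25 = 0
Factored: (r - 5)² = 0
Repeated root: r = 5
General solution: y = (C₁ + C₂x)e^(5x)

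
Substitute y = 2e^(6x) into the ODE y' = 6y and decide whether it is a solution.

Verification:
y = 2e^(6x)
y' = 12e^(6x)
6y = 12e^(6x)
y' = 6y ✓

Yes, it is a solution.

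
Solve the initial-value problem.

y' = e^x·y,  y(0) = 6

General solution: y = Ce^(e^x)
Applying IC y(0) = 6:
Particular solution: y = 6e^(e^x - 1)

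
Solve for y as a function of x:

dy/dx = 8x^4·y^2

Separating variables and integrating:
-1/y = 8x^5/5 + C

General solution: y^-1 = (-8/5)x^5 + C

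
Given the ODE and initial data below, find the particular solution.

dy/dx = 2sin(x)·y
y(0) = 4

General solution: y = Ce^(-2cos(x))
Applying IC y(0) = 4:
Particular solution: y = 4e^(2(1-cos(x)))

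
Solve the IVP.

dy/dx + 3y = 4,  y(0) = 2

General solution: y = 4/3 + Ce^(-3x)
Applying y(0) = 2: C = 2 - 4/3 = 2/3
Particular solution: y = 4/3 + (2/3)e^(-3x)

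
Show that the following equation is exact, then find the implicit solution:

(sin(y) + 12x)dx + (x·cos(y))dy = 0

Verify exactness: ∂M/∂y = ∂N/∂x ✓
Find F(x,y) such that ∂F/∂x = M, ∂F/∂y = N
Solution: x·sin(y) + 6x² = C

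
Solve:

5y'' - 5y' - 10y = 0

Characteristic equation: 5r² - 5r - 10 = 0
Divide by 5: r² - r - 2 = 0
Roots: r = 2, -1 (distinct real)
General solution: y = C₁e^(2x) + C₂e^(-x)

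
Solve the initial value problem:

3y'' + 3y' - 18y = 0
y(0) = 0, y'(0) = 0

General solution: y = C₁e^(2x) + C₂e^(-3x)
Applying ICs: C₁ = 0, C₂ = 0
Particular solution: y = 0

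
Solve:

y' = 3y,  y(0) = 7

General solution: y = Ce^(3x)
Applying IC y(0) = 7:
Particular solution: y = 7e^(3x)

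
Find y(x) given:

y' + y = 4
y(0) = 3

General solution: y = 4 + Ce^(-x)
Applying y(0) = 3: C = 3 - 4 = -1
Particular solution: y = 4 - e^(-x)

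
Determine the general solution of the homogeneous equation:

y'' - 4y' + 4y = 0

Characteristic equation: r² - 4r + 4 = 0
Factored: (r - 2)² = 0
Repeated root: r = 2
General solution: y = (C₁ + C₂x)e^(2x)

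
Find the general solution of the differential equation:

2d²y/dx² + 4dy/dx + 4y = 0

Characteristic equation: 2r² + 4r + 4 = 0
Divide by 2: r² + 2r + 2 = 0
Roots: r = -1 ± i (complex conjugates)
General solution: y = e^(-x)(C₁cos(x) + C₂sin(x))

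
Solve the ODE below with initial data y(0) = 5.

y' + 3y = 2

General solution: y = 2/3 + Ce^(-3x)
Applying y(0) = 5: C = 5 - 2/3 = 13/3
Particular solution: y = 2/3 + (13/3)e^(-3x)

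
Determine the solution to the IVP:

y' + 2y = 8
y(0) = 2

General solution: y = 4 + Ce^(-2x)
Applying y(0) = 2: C = 2 - 4 = -2
Particular solution: y = 4 - 2e^(-2x)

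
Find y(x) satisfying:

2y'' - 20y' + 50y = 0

Characteristic equation: 2r² - 20r + 50 = 0
Divide by 2: r² - 10r + 25 = 0
Factored: (r - 5)² = 0
Repeated root: r = 5
General solution: y = (C₁ + C₂x)e^(5x)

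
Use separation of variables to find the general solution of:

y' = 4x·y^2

Separating variables and integrating:
-1/y = 2x^2 + C

General solution: y^-1 = -2x^2 + C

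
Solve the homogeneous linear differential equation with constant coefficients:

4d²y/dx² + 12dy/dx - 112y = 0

Characteristic equation: 4r² + 12r - 112 = 0
Divide by 4: r² + 3r - 28 = 0
Roots: r = 4, -7 (distinct real)
General solution: y = C₁e^(4x) + C₂e^(-7x)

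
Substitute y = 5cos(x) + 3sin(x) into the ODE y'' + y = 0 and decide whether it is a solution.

Verification:
y'' = -5cos(x) - 3sin(x)
y'' + y = 0 ✓

Yes, it is a solution.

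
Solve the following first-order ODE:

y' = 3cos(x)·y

Separating variables and integrating:
ln|y| = 3sin(x) + C

General solution: y = Ce^(3sin(x))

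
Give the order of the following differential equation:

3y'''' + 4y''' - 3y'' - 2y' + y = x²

The order is 4 (highest derivative is of order 4).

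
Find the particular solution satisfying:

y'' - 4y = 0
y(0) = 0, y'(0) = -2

General solution: y = C₁e^(2x) + C₂e^(-2x)
Applying ICs: C₁ = -1/2, C₂ = 1/2
Particular solution: y = -(1/2)e^(2x) + (1/2)e^(-2x)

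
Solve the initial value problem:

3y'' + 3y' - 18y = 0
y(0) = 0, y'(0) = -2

General solution: y = C₁e^(2x) + C₂e^(-3x)
Applying ICs: C₁ = -2/5, C₂ = 2/5
Particular solution: y = -(2/5)e^(2x) + (2/5)e^(-3x)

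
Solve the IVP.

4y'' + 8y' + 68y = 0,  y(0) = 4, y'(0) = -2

General solution: y = e^(-x)(C₁cos(4x) + C₂sin(4x))
Complex roots r = -1 ± 4i
Applying ICs: C₁ = 4, C₂ = 1/2
Particular solution: y = e^(-x)(4cos(4x) + (1/2)sin(4x))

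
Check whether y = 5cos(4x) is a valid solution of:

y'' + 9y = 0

Verification:
y'' = -80cos(4x)
y'' + 9y ≠ 0 (frequency mismatch: got 16 instead of 9)

No, it is not a solution.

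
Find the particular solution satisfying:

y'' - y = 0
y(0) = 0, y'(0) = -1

General solution: y = C₁e^x + C₂e^(-x)
Applying ICs: C₁ = -1/2, C₂ = 1/2
Particular solution: y = -(1/2)e^x + (1/2)e^(-x)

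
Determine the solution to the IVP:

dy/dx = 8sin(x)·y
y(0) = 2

General solution: y = Ce^(-8cos(x))
Applying IC y(0) = 2:
Particular solution: y = 2e^(8(1-cos(x)))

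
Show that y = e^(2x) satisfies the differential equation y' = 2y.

Verification:
y = e^(2x)
y' = 2e^(2x)
2y = 2e^(2x)
y' = 2y ✓

Yes, it is a solution.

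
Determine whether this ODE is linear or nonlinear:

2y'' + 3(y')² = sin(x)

Nonlinear ((y')² term)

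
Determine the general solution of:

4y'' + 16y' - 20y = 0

Characteristic equation: 4r² + 16r - 20 = 0
Divide by 4: r² + 4r - 5 = 0
Roots: r = 1, -5 (distinct real)
General solution: y = C₁e^x + C₂e^(-5x)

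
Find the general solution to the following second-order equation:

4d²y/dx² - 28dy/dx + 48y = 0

Characteristic equation: 4r² - 28r + 48 = 0
Divide by 4: r² - 7r + 12 = 0
Roots: r = 3, 4 (distinct real)
General solution: y = C₁e^(3x) + C₂e^(4x)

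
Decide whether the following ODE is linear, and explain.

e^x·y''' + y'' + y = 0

Linear (y and its derivatives appear to the first power only, no products of y terms)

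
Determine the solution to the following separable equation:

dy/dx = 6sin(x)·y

Separating variables and integrating:
ln|y| = -6cos(x) + C

General solution: y = Ce^(-6cos(x))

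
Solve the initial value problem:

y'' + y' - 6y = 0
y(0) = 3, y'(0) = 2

General solution: y = C₁e^(2x) + C₂e^(-3x)
Applying ICs: C₁ = 11/5, C₂ = 4/5
Particular solution: y = (11/5)e^(2x) + (4/5)e^(-3x)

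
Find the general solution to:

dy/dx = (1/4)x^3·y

Separating variables and integrating:
ln|y| = x^4/16 + C

General solution: y = Ce^(x^4/16)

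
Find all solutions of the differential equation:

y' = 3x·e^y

Separating variables and integrating:
-e^(-y) = 3x²/2 + C

General solution: y = -ln(C - 3x²/2)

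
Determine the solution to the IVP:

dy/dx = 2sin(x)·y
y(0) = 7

General solution: y = Ce^(-2cos(x))
Applying IC y(0) = 7:
Particular solution: y = 7e^(2(1-cos(x)))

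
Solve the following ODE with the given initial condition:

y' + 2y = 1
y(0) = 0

General solution: y = 1/2 + Ce^(-2x)
Applying y(0) = 0: C = 0 - 1/2 = -1/2
Particular solution: y = 1/2 - (1/2)e^(-2x)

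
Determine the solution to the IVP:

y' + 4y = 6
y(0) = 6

General solution: y = 3/2 + Ce^(-4x)
Applying y(0) = 6: C = 6 - 3/2 = 9/2
Particular solution: y = 3/2 + (9/2)e^(-4x)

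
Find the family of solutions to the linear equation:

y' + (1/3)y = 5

Using integrating factor method:

General solution: y = 15 + Ce^(-x/3)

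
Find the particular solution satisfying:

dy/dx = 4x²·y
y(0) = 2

General solution: y = Ce^(4x³/3)
Applying IC y(0) = 2:
Particular solution: y = 2e^(4x³/3)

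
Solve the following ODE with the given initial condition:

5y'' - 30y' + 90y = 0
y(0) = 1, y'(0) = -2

General solution: y = e^(3x)(C₁cos(3x) + C₂sin(3x))
Complex roots r = 3 ± 3i
Applying ICs: C₁ = 1, C₂ = -5/3
Particular solution: y = e^(3x)(cos(3x) - (5/3)sin(3x))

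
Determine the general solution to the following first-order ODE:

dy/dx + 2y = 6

Using integrating factor method:

General solution: y = 3 + Ce^(-2x)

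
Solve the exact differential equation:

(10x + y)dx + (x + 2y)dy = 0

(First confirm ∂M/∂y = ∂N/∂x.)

Verify exactness: ∂M/∂y = ∂N/∂x ✓
Find F(x,y) such that ∂F/∂x = M, ∂F/∂y = N
Solution: 5x² + xy + y² = C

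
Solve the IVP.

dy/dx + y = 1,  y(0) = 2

General solution: y = 1 + Ce^(-x)
Applying y(0) = 2: C = 2 - 1 = 1
Particular solution: y = 1 + e^(-x)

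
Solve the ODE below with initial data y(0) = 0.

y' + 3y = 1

General solution: y = 1/3 + Ce^(-3x)
Applying y(0) = 0: C = 0 - 1/3 = -1/3
Particular solution: y = 1/3 - (1/3)e^(-3x)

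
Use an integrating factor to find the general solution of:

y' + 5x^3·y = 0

Using integrating factor method:

General solution: y = Ce^(-5x^4/4)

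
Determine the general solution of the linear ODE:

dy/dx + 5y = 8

Using integrating factor method:

General solution: y = 8/5 + Ce^(-5x)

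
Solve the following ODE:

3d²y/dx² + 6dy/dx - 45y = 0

Characteristic equation: 3r² + 6r - 45 = 0
Divide by 3: r² + 2r - 15 = 0
Roots: r = 3, -5 (distinct real)
General solution: y = C₁e^(3x) + C₂e^(-5x)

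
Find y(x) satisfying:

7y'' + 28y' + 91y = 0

Characteristic equation: 7r² + 28r + 91 = 0
Divide by 7: r² + 4r + 13 = 0
Roots: r = -2 ± 3i (complex conjugates)
General solution: y = e^(-2x)(C₁cos(3x) + C₂sin(3x))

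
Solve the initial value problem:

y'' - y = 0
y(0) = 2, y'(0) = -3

General solution: y = C₁e^x + C₂e^(-x)
Applying ICs: C₁ = -1/2, C₂ = 5/2
Particular solution: y = -(1/2)e^x + (5/2)e^(-x)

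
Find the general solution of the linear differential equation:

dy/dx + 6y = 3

Using integrating factor method:

General solution: y = 1/2 + Ce^(-6x)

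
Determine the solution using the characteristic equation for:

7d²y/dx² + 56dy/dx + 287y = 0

Characteristic equation: 7r² + 56r + 287 = 0
Divide by 7: r² + 8r + 41 = 0
Roots: r = -4 ± 5i (complex conjugates)
General solution: y = e^(-4x)(C₁cos(5x) + C₂sin(5x))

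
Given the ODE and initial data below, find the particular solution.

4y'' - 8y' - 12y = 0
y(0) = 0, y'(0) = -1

General solution: y = C₁e^(3x) + C₂e^(-x)
Applying ICs: C₁ = -1/4, C₂ = 1/4
Particular solution: y = -(1/4)e^(3x) + (1/4)e^(-x)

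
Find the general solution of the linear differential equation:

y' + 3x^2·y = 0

Using integrating factor method:

General solution: y = Ce^(-x^3)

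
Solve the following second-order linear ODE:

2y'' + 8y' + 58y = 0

Characteristic equation: 2r² + 8r + 58 = 0
Divide by 2: r² + 4r + 29 = 0
Roots: r = -2 ± 5i (complex conjugates)
General solution: y = e^(-2x)(C₁cos(5x) + C₂sin(5x))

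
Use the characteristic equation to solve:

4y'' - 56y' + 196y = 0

Characteristic equation: 4r² - 56r + 196 = 0
Divide by 4: r² - 14r + 49 = 0
Factored: (r - 7)² = 0
Repeated root: r = 7
General solution: y = (C₁ + C₂x)e^(7x)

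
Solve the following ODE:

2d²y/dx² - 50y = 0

Characteristic equation: 2r² - 50 = 0
Divide by 2: r² - 25 = 0
Roots: r = 5, -5 (distinct real)
General solution: y = C₁e^(5x) + C₂e^(-5x)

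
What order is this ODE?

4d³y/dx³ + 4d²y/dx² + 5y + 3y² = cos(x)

The order is 3 (highest derivative is of order 3).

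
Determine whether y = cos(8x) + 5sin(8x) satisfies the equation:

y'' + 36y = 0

Verification:
y'' = -64cos(8x) - 320sin(8x)
y'' + 36y ≠ 0 (frequency mismatch: got 64 instead of 36)

No, it is not a solution.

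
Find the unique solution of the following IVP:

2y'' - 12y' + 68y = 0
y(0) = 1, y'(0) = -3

General solution: y = e^(3x)(C₁cos(5x) + C₂sin(5x))
Complex roots r = 3 ± 5i
Applying ICs: C₁ = 1, C₂ = -6/5
Particular solution: y = e^(3x)(cos(5x) - (6/5)sin(5x))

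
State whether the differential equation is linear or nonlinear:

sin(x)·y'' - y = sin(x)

Linear (y and its derivatives appear to the first power only, no products of y terms)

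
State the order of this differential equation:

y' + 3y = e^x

The order is 1 (highest derivative is of order 1).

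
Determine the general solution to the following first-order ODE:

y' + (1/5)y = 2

Using integrating factor method:

General solution: y = 10 + Ce^(-x/5)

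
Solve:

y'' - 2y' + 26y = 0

Characteristic equation: r² - 2r + 26 = 0
Roots: r = 1 ± 5i (complex conjugates)
General solution: y = e^x(C₁cos(5x) + C₂sin(5x))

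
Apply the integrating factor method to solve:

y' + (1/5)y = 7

Using integrating factor method:

General solution: y = 35 + Ce^(-x/5)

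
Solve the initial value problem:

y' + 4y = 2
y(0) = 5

General solution: y = 1/2 + Ce^(-4x)
Applying y(0) = 5: C = 5 - 1/2 = 9/2
Particular solution: y = 1/2 + (9/2)e^(-4x)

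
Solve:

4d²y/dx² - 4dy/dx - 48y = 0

Characteristic equation: 4r² - 4r - 48 = 0
Divide by 4: r² - r - 12 = 0
Roots: r = 4, -3 (distinct real)
General solution: y = C₁e^(4x) + C₂e^(-3x)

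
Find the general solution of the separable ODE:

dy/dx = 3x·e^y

Separating variables and integrating:
-e^(-y) = 3x²/2 + C

General solution: y = -ln(C - 3x²/2)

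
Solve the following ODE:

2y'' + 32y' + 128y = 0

Characteristic equation: 2r² + 32r + 128 = 0
Divide by 2: r² + 16r + 64 = 0
Factored: (r + 8)² = 0
Repeated root: r = -8
General solution: y = (C₁ + C₂x)e^(-8x)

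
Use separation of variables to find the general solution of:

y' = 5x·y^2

Separating variables and integrating:
-1/y = 5x^2/2 + C

General solution: y^-1 = (-5/2)x^2 + C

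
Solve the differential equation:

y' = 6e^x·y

Separating variables and integrating:
ln|y| = 6e^x + C

General solution: y = Ce^(6e^x)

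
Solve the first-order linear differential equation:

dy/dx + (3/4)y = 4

Using integrating factor method:

General solution: y = 16/3 + Ce^(-3x/4)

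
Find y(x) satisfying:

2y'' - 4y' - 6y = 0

Characteristic equation: 2r² - 4r - 6 = 0
Divide by 2: r² - 2r - 3 = 0
Roots: r = 3, -1 (distinct real)
General solution: y = C₁e^(3x) + C₂e^(-x)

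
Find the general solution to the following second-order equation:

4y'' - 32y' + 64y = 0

Characteristic equation: 4r² - 32r + 64 = 0
Divide by 4: r² - 8r + 16 = 0
Factored: (r - 4)² = 0
Repeated root: r = 4
General solution: y = (C₁ + C₂x)e^(4x)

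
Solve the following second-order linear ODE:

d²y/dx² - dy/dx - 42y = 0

Characteristic equation: r² - r - 42 = 0
Roots: r = 7, -6 (distinct real)
General solution: y = C₁e^(7x) + C₂e^(-6x)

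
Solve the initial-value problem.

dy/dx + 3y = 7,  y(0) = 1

General solution: y = 7/3 + Ce^(-3x)
Applying y(0) = 1: C = 1 - 7/3 = -4/3
Particular solution: y = 7/3 - (4/3)e^(-3x)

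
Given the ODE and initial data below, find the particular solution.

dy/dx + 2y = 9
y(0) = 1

General solution: y = 9/2 + Ce^(-2x)
Applying y(0) = 1: C = 1 - 9/2 = -7/2
Particular solution: y = 9/2 - (7/2)e^(-2x)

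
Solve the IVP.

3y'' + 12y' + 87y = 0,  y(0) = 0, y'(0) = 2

General solution: y = e^(-2x)(C₁cos(5x) + C₂sin(5x))
Complex roots r = -2 ± 5i
Applying ICs: C₁ = 0, C₂ = 2/5
Particular solution: y = e^(-2x)((2/5)sin(5x))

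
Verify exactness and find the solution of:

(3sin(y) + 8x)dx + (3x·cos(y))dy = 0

Verify exactness: ∂M/∂y = ∂N/∂x ✓
Find F(x,y) such that ∂F/∂x = M, ∂F/∂y = N
Solution: 3x·sin(y) + 4x² = C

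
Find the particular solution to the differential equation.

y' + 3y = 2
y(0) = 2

General solution: y = 2/3 + Ce^(-3x)
Applying y(0) = 2: C = 2 - 2/3 = 4/3
Particular solution: y = 2/3 + (4/3)e^(-3x)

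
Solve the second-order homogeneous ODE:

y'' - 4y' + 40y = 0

Characteristic equation: r² - 4r + 40 = 0
Roots: r = 2 ± 6i (complex conjugates)
General solution: y = e^(2x)(C₁cos(6x) + C₂sin(6x))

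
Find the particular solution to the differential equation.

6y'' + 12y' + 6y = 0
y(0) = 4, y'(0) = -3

General solution: y = (C₁ + C₂x)e^(-x)
Repeated root r = -1
Applying ICs: C₁ = 4, C₂ = 1
Particular solution: y = (4 + x)e^(-x)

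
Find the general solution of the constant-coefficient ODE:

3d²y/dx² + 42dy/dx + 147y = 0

Characteristic equation: 3r² + 42r + 147 = 0
Divide by 3: r² + 14r + 49 = 0
Factored: (r + 7)² = 0
Repeated root: r = -7
General solution: y = (C₁ + C₂x)e^(-7x)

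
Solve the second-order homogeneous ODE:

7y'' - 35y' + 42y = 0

Characteristic equation: 7r² - 35r + 42 = 0
Divide by 7: r² - 5r + 6 = 0
Roots: r = 2, 3 (distinct real)
General solution: y = C₁e^(2x) + C₂e^(3x)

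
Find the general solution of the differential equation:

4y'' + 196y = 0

Characteristic equation: 4r² + 196 = 0
Divide by 4: r² + 49 = 0
Roots: r = ±7i (complex conjugates)
General solution: y = C₁cos(7x) + C₂sin(7x)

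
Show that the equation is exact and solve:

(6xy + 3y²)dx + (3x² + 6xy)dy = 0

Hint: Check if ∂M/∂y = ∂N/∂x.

Verify exactness: ∂M/∂y = ∂N/∂x ✓
Find F(x,y) such that ∂F/∂x = M, ∂F/∂y = N
Solution: 3x²y + 3xy² = C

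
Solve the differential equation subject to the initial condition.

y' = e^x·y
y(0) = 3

General solution: y = Ce^(e^x)
Applying IC y(0) = 3:
Particular solution: y = 3e^(e^x - 1)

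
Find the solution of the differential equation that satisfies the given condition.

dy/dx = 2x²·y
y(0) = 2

General solution: y = Ce^(2x³/3)
Applying IC y(0) = 2:
Particular solution: y = 2e^(2x³/3)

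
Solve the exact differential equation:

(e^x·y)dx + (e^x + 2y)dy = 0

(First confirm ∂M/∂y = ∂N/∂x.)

Verify exactness: ∂M/∂y = ∂N/∂x ✓
Find F(x,y) such that ∂F/∂x = M, ∂F/∂y = N
Solution: e^x·y + y² = C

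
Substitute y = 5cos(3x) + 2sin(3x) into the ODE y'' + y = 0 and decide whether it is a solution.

Verification:
y'' = -45cos(3x) - 18sin(3x)
y'' + y ≠ 0 (frequency mismatch: got 9 instead of 1)

No, it is not a solution.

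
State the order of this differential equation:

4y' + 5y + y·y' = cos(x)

The order is 1 (highest derivative is of order 1).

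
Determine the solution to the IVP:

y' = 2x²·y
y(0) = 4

General solution: y = Ce^(2x³/3)
Applying IC y(0) = 4:
Particular solution: y = 4e^(2x³/3)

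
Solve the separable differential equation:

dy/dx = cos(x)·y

Separating variables and integrating:
ln|y| = sin(x) + C

General solution: y = Ce^(sin(x))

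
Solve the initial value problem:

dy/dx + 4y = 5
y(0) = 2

General solution: y = 5/4 + Ce^(-4x)
Applying y(0) = 2: C = 2 - 5/4 = 3/4
Particular solution: y = 5/4 + (3/4)e^(-4x)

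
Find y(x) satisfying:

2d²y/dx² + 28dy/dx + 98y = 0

Characteristic equation: 2r² + 28r + 98 = 0
Divide by 2: r² + 14r + 49 = 0
Factored: (r + 7)² = 0
Repeated root: r = -7
General solution: y = (C₁ + C₂x)e^(-7x)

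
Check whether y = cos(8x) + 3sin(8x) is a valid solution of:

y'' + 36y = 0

Verification:
y'' = -64cos(8x) - 192sin(8x)
y'' + 36y ≠ 0 (frequency mismatch: got 64 instead of 36)

No, it is not a solution.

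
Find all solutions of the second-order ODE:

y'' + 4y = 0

Characteristic equation: r² + 4 = 0
Roots: r = ±2i (complex conjugates)
General solution: y = C₁cos(2x) + C₂sin(2x)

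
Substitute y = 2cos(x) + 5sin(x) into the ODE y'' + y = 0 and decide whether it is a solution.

Verification:
y'' = -2cos(x) - 5sin(x)
y'' + y = 0 ✓

Yes, it is a solution.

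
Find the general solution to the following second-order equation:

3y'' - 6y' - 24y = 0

Characteristic equation: 3r² - 6r - 24 = 0
Divide by 3: r² - 2r - 8 = 0
Roots: r = 4, -2 (distinct real)
General solution: y = C₁e^(4x) + C₂e^(-2x)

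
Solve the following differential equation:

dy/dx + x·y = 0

Using integrating factor method:

General solution: y = Ce^(-x^2/2)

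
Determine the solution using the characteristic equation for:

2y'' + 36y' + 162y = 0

Characteristic equation: 2r² + 36r + 162 = 0
Divide by 2: r² + 18r + 81 = 0
Factored: (r + 9)² = 0
Repeated root: r = -9
General solution: y = (C₁ + C₂x)e^(-9x)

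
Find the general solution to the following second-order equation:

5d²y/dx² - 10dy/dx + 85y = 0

Characteristic equation: 5r² - 10r + 85 = 0
Divide by 5: r² - 2r + 17 = 0
Roots: r = 1 ± 4i (complex conjugates)
General solution: y = e^x(C₁cos(4x) + C₂sin(4x))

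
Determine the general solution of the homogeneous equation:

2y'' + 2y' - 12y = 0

Characteristic equation: 2r² + 2r - 12 = 0
Divide by 2: r² + r - 6 = 0
Roots: r = 2, -3 (distinct real)
General solution: y = C₁e^(2x) + C₂e^(-3x)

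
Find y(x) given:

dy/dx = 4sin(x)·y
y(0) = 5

General solution: y = Ce^(-4cos(x))
Applying IC y(0) = 5:
Particular solution: y = 5e^(4(1-cos(x)))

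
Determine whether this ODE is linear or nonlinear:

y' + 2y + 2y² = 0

Nonlinear (y² term)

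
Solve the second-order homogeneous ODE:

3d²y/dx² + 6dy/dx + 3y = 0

Characteristic equation: 3r² + 6r + 3 = 0
Divide by 3: r² + 2r + 1 = 0
Factored: (r + 1)² = 0
Repeated root: r = -1
General solution: y = (C₁ + C₂x)e^(-x)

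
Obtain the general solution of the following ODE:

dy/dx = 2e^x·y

Separating variables and integrating:
ln|y| = 2e^x + C

General solution: y = Ce^(2e^x)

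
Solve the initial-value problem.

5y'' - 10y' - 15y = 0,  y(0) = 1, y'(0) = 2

General solution: y = C₁e^(3x) + C₂e^(-x)
Applying ICs: C₁ = 3/4, C₂ = 1/4
Particular solution: y = (3/4)e^(3x) + (1/4)e^(-x)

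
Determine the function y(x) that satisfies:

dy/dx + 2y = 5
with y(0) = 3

General solution: y = 5/2 + Ce^(-2x)
Applying y(0) = 3: C = 3 - 5/2 = 1/2
Particular solution: y = 5/2 + (1/2)e^(-2x)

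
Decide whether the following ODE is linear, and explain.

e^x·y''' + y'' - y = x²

Linear (y and its derivatives appear to the first power only, no products of y terms)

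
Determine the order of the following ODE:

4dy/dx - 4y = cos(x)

The order is 1 (highest derivative is of order 1).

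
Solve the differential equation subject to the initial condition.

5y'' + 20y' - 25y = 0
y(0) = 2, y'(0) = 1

General solution: y = C₁e^x + C₂e^(-5x)
Applying ICs: C₁ = 11/6, C₂ = 1/6
Particular solution: y = (11/6)e^x + (1/6)e^(-5x)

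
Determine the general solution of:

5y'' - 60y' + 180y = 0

Characteristic equation: 5r² - 60r + 180 = 0
Divide by 5: r² - 12r + 36 = 0
Factored: (r - 6)² = 0
Repeated root: r = 6
General solution: y = (C₁ + C₂x)e^(6x)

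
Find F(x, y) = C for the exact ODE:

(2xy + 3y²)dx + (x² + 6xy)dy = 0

Verify exactness: ∂M/∂y = ∂N/∂x ✓
Find F(x,y) such that ∂F/∂x = M, ∂F/∂y = N
Solution: x²y + 3xy² = C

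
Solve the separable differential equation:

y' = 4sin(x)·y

Separating variables and integrating:
ln|y| = -4cos(x) + C

General solution: y = Ce^(-4cos(x))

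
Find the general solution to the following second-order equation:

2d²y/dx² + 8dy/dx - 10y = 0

Characteristic equation: 2r² + 8r - 10 = 0
Divide by 2: r² + 4r - 5 = 0
Roots: r = 1, -5 (distinct real)
General solution: y = C₁e^x + C₂e^(-5x)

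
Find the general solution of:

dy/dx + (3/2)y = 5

Using integrating factor method:

General solution: y = 10/3 + Ce^(-3x/2)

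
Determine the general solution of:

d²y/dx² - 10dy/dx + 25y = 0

Characteristic equation: r² - 10r + 25 = 0
Factored: (r - 5)² = 0
Repeated root: r = 5
General solution: y = (C₁ + C₂x)e^(5x)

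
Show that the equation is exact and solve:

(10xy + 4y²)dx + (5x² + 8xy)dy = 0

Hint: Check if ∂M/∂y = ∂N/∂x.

Verify exactness: ∂M/∂y = ∂N/∂x ✓
Find F(x,y) such that ∂F/∂x = M, ∂F/∂y = N
Solution: 5x²y + 4xy² = C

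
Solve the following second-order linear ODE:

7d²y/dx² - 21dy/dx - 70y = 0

Characteristic equation: 7r² - 21r - 70 = 0
Divide by 7: r² - 3r - 10 = 0
Roots: r = 5, -2 (distinct real)
General solution: y = C₁e^(5x) + C₂e^(-2x)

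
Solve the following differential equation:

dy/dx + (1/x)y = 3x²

Using integrating factor method:

General solution: y = (3/4)x^3 + C/x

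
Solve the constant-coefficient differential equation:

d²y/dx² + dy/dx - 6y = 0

Characteristic equation: r² + r - 6 = 0
Roots: r = 2, -3 (distinct real)
General solution: y = C₁e^(2x) + C₂e^(-3x)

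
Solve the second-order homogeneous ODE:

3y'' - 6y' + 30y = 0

Characteristic equation: 3r² - 6r + 30 = 0
Divide by 3: r² - 2r + 10 = 0
Roots: r = 1 ± 3i (complex conjugates)
General solution: y = e^x(C₁cos(3x) + C₂sin(3x))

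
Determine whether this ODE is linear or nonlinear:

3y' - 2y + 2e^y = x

Nonlinear (e^y is nonlinear in y)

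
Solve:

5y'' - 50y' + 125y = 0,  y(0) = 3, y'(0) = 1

General solution: y = (C₁ + C₂x)e^(5x)
Repeated root r = 5
Applying ICs: C₁ = 3, C₂ = -14
Particular solution: y = (3 - 14x)e^(5x)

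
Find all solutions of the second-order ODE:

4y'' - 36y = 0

Characteristic equation: 4r² - 36 = 0
Divide by 4: r² - 9 = 0
Roots: r = 3, -3 (distinct real)
General solution: y = C₁e^(3x) + C₂e^(-3x)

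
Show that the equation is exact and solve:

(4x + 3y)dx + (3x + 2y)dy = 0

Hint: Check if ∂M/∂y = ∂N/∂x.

Verify exactness: ∂M/∂y = ∂N/∂x ✓
Find F(x,y) such that ∂F/∂x = M, ∂F/∂y = N
Solution: 2x² + 3xy + y² = C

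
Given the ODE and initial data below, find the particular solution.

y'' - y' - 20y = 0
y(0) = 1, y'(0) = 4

General solution: y = C₁e^(5x) + C₂e^(-4x)
Applying ICs: C₁ = 8/9, C₂ = 1/9
Particular solution: y = (8/9)e^(5x) + (1/9)e^(-4x)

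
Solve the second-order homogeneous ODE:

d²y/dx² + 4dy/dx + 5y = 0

Characteristic equation: r² + 4r + 5 = 0
Roots: r = -2 ± i (complex conjugates)
General solution: y = e^(-2x)(C₁cos(x) + C₂sin(x))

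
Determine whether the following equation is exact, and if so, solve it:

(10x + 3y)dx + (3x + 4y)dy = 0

Verify exactness: ∂M/∂y = ∂N/∂x ✓
Find F(x,y) such that ∂F/∂x = M, ∂F/∂y = N
Solution: 5x² + 3xy + 2y² = C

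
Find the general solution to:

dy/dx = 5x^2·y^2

Separating variables and integrating:
-1/y = 5x^3/3 + C

General solution: y^-1 = (-5/3)x^3 + C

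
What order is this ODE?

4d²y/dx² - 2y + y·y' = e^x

The order is 2 (highest derivative is of order 2).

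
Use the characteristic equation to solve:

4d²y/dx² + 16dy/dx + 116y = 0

Characteristic equation: 4r² + 16r + 116 = 0
Divide by 4: r² + 4r + 29 = 0
Roots: r = -2 ± 5i (complex conjugates)
General solution: y = e^(-2x)(C₁cos(5x) + C₂sin(5x))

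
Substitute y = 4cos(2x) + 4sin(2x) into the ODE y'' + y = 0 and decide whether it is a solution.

Verification:
y'' = -16cos(2x) - 16sin(2x)
y'' + y ≠ 0 (frequency mismatch: got 4 instead of 1)

No, it is not a solution.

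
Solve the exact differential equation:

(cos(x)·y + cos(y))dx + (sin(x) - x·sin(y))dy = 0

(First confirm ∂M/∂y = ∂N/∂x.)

Verify exactness: ∂M/∂y = ∂N/∂x ✓
Find F(x,y) such that ∂F/∂x = M, ∂F/∂y = N
Solution: sin(x)·y + x·cos(y) = C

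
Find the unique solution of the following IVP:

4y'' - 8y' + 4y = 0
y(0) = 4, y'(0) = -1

General solution: y = (C₁ + C₂x)e^x
Repeated root r = 1
Applying ICs: C₁ = 4, C₂ = -5
Particular solution: y = (4 - 5x)e^x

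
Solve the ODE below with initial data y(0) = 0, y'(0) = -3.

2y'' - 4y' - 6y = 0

General solution: y = C₁e^(3x) + C₂e^(-x)
Applying ICs: C₁ = -3/4, C₂ = 3/4
Particular solution: y = -(3/4)e^(3x) + (3/4)e^(-x)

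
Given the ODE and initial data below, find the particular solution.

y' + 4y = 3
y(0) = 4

General solution: y = 3/4 + Ce^(-4x)
Applying y(0) = 4: C = 4 - 3/4 = 13/4
Particular solution: y = 3/4 + (13/4)e^(-4x)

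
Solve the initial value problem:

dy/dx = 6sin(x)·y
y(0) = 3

General solution: y = Ce^(-6cos(x))
Applying IC y(0) = 3:
Particular solution: y = 3e^(6(1-cos(x)))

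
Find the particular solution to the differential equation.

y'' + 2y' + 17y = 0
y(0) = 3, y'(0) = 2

General solution: y = e^(-x)(C₁cos(4x) + C₂sin(4x))
Complex roots r = -1 ± 4i
Applying ICs: C₁ = 3, C₂ = 5/4
Particular solution: y = e^(-x)(3cos(4x) + (5/4)sin(4x))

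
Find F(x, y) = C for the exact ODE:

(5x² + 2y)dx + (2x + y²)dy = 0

Verify exactness: ∂M/∂y = ∂N/∂x ✓
Find F(x,y) such that ∂F/∂x = M, ∂F/∂y = N
Solution: 5x³/3 + 2xy + y³/3 = C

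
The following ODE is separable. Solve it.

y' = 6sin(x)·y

Separating variables and integrating:
ln|y| = -6cos(x) + C

General solution: y = Ce^(-6cos(x))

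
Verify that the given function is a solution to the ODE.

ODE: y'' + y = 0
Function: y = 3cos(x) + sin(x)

Verification:
y'' = -3cos(x) - sin(x)
y'' + y = 0 ✓

Yes, it is a solution.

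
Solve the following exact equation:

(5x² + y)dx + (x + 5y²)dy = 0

Verify exactness: ∂M/∂y = ∂N/∂x ✓
Find F(x,y) such that ∂F/∂x = M, ∂F/∂y = N
Solution: 5x³/3 + xy + 5y³/3 = C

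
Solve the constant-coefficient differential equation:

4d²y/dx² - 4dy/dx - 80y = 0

Characteristic equation: 4r² - 4r - 80 = 0
Divide by 4: r² - r - 20 = 0
Roots: r = 5, -4 (distinct real)
General solution: y = C₁e^(5x) + C₂e^(-4x)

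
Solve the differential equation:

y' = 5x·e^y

Separating variables and integrating:
-e^(-y) = 5x²/2 + C

General solution: y = -ln(C - 5x²/2)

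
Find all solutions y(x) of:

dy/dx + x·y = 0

Using integrating factor method:

General solution: y = Ce^(-x^2/2)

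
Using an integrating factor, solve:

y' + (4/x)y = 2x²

Using integrating factor method:

General solution: y = (2/7)x^3 + Cx^(-4)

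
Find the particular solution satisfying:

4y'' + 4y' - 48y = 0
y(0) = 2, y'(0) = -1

General solution: y = C₁e^(3x) + C₂e^(-4x)
Applying ICs: C₁ = 1, C₂ = 1
Particular solution: y = e^(3x) + e^(-4x)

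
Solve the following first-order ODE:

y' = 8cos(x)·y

Separating variables and integrating:
ln|y| = 8sin(x) + C

General solution: y = Ce^(8sin(x))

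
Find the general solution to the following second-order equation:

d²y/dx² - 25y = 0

Characteristic equation: r² - 25 = 0
Roots: r = 5, -5 (distinct real)
General solution: y = C₁e^(5x) + C₂e^(-5x)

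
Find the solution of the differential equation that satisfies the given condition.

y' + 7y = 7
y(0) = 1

General solution: y = 1 + Ce^(-7x)
Applying y(0) = 1: C = 1 - 1 = 0
Particular solution: y = 1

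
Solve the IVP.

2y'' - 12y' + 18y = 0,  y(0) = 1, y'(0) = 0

General solution: y = (C₁ + C₂x)e^(3x)
Repeated root r = 3
Applying ICs: C₁ = 1, C₂ = -3
Particular solution: y = (1 - 3x)e^(3x)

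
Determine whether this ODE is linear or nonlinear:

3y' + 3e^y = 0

Nonlinear (e^y is nonlinear in y)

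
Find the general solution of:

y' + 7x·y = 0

Using integrating factor method:

General solution: y = Ce^(-7x^2/2)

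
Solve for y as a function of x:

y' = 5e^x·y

Separating variables and integrating:
ln|y| = 5e^x + C

General solution: y = Ce^(5e^x)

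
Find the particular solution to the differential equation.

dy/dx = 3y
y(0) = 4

General solution: y = Ce^(3x)
Applying IC y(0) = 4:
Particular solution: y = 4e^(3x)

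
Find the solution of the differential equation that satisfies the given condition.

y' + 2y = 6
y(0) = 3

General solution: y = 3 + Ce^(-2x)
Applying y(0) = 3: C = 3 - 3 = 0
Particular solution: y = 3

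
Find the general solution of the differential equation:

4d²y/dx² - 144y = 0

Characteristic equation: 4r² - 144 = 0
Divide by 4: r² - 36 = 0
Roots: r = 6, -6 (distinct real)
General solution: y = C₁e^(6x) + C₂e^(-6x)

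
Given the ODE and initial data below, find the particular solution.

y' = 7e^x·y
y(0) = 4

General solution: y = Ce^(7e^x)
Applying IC y(0) = 4:
Particular solution: y = 4e^(7(e^x - 1))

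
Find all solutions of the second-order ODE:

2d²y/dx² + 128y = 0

Characteristic equation: 2r² + 128 = 0
Divide by 2: r² + 64 = 0
Roots: r = ±8i (complex conjugates)
General solution: y = C₁cos(8x) + C₂sin(8x)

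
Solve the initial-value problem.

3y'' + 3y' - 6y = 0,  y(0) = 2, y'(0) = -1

General solution: y = C₁e^x + C₂e^(-2x)
Applying ICs: C₁ = 1, C₂ = 1
Particular solution: y = e^x + e^(-2x)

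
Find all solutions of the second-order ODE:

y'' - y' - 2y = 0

Characteristic equation: r² - r - 2 = 0
Roots: r = 2, -1 (distinct real)
General solution: y = C₁e^(2x) + C₂e^(-x)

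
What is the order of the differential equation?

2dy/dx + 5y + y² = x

The order is 1 (highest derivative is of order 1).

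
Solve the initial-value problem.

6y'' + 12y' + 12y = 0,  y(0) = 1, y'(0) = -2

General solution: y = e^(-x)(C₁cos(x) + C₂sin(x))
Complex roots r = -1 ± i
Applying ICs: C₁ = 1, C₂ = -1
Particular solution: y = e^(-x)(cos(x) - sin(x))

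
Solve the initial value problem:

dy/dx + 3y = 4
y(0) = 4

General solution: y = 4/3 + Ce^(-3x)
Applying y(0) = 4: C = 4 - 4/3 = 8/3
Particular solution: y = 4/3 + (8/3)e^(-3x)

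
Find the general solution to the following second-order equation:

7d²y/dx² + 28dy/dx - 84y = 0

Characteristic equation: 7r² + 28r - 84 = 0
Divide by 7: r² + 4r - 12 = 0
Roots: r = 2, -6 (distinct real)
General solution: y = C₁e^(2x) + C₂e^(-6x)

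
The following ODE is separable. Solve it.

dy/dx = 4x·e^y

Separating variables and integrating:
-e^(-y) = 2x² + C

General solution: y = -ln(C - 2x²)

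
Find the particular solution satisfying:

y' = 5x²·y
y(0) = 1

General solution: y = Ce^(5x³/3)
Applying IC y(0) = 1:
Particular solution: y = e^(5x³/3)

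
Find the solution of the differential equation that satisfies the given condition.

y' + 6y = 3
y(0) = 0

General solution: y = 1/2 + Ce^(-6x)
Applying y(0) = 0: C = 0 - 1/2 = -1/2
Particular solution: y = 1/2 - (1/2)e^(-6x)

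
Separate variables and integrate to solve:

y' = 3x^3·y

Separating variables and integrating:
ln|y| = 3x^4/4 + C

General solution: y = Ce^(3x^4/4)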